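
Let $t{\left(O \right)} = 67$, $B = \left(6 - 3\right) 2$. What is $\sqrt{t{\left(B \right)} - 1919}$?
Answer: $2 i \sqrt{463} \approx 43.035 i$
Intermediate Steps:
$B = 6$ ($B = 3 \cdot 2 = 6$)
$\sqrt{t{\left(B \right)} - 1919} = \sqrt{67 - 1919} = \sqrt{-1852} = 2 i \sqrt{463}$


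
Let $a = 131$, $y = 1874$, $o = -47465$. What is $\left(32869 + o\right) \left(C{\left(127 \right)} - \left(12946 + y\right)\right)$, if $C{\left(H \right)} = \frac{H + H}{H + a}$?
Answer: $\frac{27902487188}{129} \approx 2.163 \cdot 10^{8}$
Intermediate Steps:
$C{\left(H \right)} = \frac{2 H}{131 + H}$ ($C{\left(H \right)} = \frac{H + H}{H + 131} = \frac{2 H}{131 + H}$)
$\left(32869 + o\right) \left(C{\left(127 \right)} - \left(12946 + y\right)\right) = \left(32869 - 47465\right) \left(2 \cdot 127 \frac{1}{131 + 127} - 14820\right) = - 14596 \left(2 \cdot 127 \cdot \frac{1}{258} - 14820\right) = - 14596 \left(\frac{127}{129} - 14820\right) = \left(-14596\right) \left(- \frac{1911653}{129}\right) = \frac{27902487188}{129}$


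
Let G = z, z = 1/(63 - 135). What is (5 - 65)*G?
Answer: 5/6 ≈ 0.83333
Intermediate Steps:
z = -1/72 (z = 1/(-72) = -1/72 ≈ -0.013889)
G = -1/72 ≈ -0.013889
(5 - 65)*G = (5 - 65)*(-1/72) = -60*(-1/72) = 5/6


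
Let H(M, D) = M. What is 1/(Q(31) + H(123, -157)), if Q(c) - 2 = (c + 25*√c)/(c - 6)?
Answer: 78900/9940961 - 625*√31/9940961 ≈ 0.0075868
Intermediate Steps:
Q(c) = 2 + (c + 25*√c)/(-6 + c) (Q(c) = 2 + (c + 25*√c)/(c - 6) = 2 + (c + 25*√c)/(-6 + c))
1/(Q(31) + H(123, -157)) = 1/((-12 + 3*31 + 25*√31)/(-6 + 31) + 123) = 1/((-12 + 93 + 25*√31)/25 + 123) = 1/((81 + 25*√31)/25 + 123) = 1/((81/25 + √31) + 123) = 1/(3156/25 + √31)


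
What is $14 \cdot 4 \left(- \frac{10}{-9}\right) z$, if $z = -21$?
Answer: $- \frac{3920}{3} \approx -1306.7$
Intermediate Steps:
$14 \cdot 4 \left(- \frac{10}{-9}\right) z = 14 \cdot 4 \left(- \frac{10}{-9}\right) \left(-21\right) = 56 \left(\left(-10\right) \left(- \frac{1}{9}\right)\right) \left(-21\right) = 56 \cdot \frac{10}{9} \left(-21\right) = \frac{560}{9} \left(-21\right) = - \frac{3920}{3}$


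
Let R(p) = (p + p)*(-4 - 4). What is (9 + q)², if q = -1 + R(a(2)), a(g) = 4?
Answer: 3136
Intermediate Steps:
R(p) = -16*p (R(p) = (2*p)*(-8) = -16*p)
q = -65 (q = -1 - 16*4 = -1 - 64 = -65)
(9 + q)² = (9 - 65)² = (-56)² = 3136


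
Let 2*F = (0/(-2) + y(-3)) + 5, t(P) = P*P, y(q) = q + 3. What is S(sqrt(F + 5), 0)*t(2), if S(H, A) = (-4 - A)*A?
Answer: 0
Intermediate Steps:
y(q) = 3 + q
t(P) = P**2
F = 5/2 (F = ((0/(-2) + (3 - 3)) + 5)/2 = ((0*(-1/2) + 0) + 5)/2 = ((0 + 0) + 5)/2 = (0 + 5)/2 = (1/2)*5 = 5/2 ≈ 2.5000)
S(H, A) = A*(-4 - A)
S(sqrt(F + 5), 0)*t(2) = -1*0*(4 + 0)*2**2 = -1*0*4*4 = 0*4 = 0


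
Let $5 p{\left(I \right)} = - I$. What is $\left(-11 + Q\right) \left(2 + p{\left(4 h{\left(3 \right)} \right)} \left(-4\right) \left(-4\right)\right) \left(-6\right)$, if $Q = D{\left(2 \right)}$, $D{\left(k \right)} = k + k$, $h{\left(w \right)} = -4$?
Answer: $\frac{11172}{5} \approx 2234.4$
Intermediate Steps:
$D{\left(k \right)} = 2 k$
$p{\left(I \right)} = - \frac{I}{5}$ ($p{\left(I \right)} = \frac{\left(-1\right) I}{5} = - \frac{I}{5}$)
$Q = 4$ ($Q = 2 \cdot 2 = 4$)
$\left(-11 + Q\right) \left(2 + p{\left(4 h{\left(3 \right)} \right)} \left(-4\right) \left(-4\right)\right) \left(-6\right) = \left(-11 + 4\right) \left(2 + - \frac{4 \left(-4\right)}{5} \left(-4\right) \left(-4\right)\right) \left(-6\right) = - 7 \left(2 + \left(- \frac{1}{5}\right) \left(-16\right) \left(-4\right) \left(-4\right)\right) \left(-6\right) = - 7 \left(2 + \frac{16}{5} \left(-4\right) \left(-4\right)\right) \left(-6\right) = - 7 \left(2 - - \frac{256}{5}\right) \left(-6\right) = - 7 \left(2 + \frac{256}{5}\right) \left(-6\right) = \left(-7\right) \frac{266}{5} \left(-6\right) = \left(- \frac{1862}{5}\right) \left(-6\right) = \frac{11172}{5}$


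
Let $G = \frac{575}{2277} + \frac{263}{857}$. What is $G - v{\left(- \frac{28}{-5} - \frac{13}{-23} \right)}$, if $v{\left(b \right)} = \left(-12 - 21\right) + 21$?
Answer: $\frac{1065578}{84843} \approx 12.559$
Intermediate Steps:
$G = \frac{47462}{84843}$ ($G = 575 \cdot \frac{1}{2277} + 263 \cdot \frac{1}{857} = \frac{25}{99} + \frac{263}{857} = \frac{47462}{84843} \approx 0.55941$)
$v{\left(b \right)} = -12$ ($v{\left(b \right)} = -33 + 21 = -12$)
$G - v{\left(- \frac{28}{-5} - \frac{13}{-23} \right)} = \frac{47462}{84843} - -12 = \frac{47462}{84843} + 12 = \frac{1065578}{84843}$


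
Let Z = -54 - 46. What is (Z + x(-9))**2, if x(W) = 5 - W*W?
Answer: 30976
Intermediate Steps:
x(W) = 5 - W**2
Z = -100
(Z + x(-9))**2 = (-100 + (5 - 1*(-9)**2))**2 = (-100 + (5 - 1*81))**2 = (-100 + (5 - 81))**2 = (-100 - 76)**2 = (-176)**2 = 30976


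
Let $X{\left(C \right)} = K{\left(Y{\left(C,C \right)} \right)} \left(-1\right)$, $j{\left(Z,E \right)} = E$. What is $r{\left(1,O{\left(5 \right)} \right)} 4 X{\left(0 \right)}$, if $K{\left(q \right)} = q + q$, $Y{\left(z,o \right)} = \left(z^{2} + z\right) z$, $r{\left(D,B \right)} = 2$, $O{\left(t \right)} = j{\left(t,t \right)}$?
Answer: $0$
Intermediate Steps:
$O{\left(t \right)} = t$
$Y{\left(z,o \right)} = z \left(z + z^{2}\right)$ ($Y{\left(z,o \right)} = \left(z + z^{2}\right) z = z \left(z + z^{2}\right)$)
$K{\left(q \right)} = 2 q$
$X{\left(C \right)} = - 2 C^{2} \left(1 + C\right)$ ($X{\left(C \right)} = 2 C^{2} \left(1 + C\right) \left(-1\right) = - 2 C^{2} \left(1 + C\right)$)
$r{\left(1,O{\left(5 \right)} \right)} 4 X{\left(0 \right)} = 2 \cdot 4 \cdot 2 \cdot 0^{2} \left(-1 - 0\right) = 8 \cdot 2 \cdot 0 \left(-1 + 0\right) = 8 \cdot 2 \cdot 0 \left(-1\right) = 8 \cdot 0 = 0$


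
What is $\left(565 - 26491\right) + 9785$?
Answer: $-16141$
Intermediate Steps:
$\left(565 - 26491\right) + 9785 = -25926 + 9785 = -16141$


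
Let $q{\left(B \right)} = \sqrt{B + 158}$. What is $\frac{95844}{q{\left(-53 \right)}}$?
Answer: $\frac{4564 \sqrt{105}}{5} \approx 9353.4$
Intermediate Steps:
$q{\left(B \right)} = \sqrt{158 + B}$
$\frac{95844}{q{\left(-53 \right)}} = \frac{95844}{\sqrt{158 - 53}} = \frac{95844}{\sqrt{105}} = 95844 \frac{\sqrt{105}}{105} = \frac{4564 \sqrt{105}}{5}$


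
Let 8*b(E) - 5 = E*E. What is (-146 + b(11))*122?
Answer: -31781/2 ≈ -15891.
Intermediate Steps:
b(E) = 5/8 + E²/8 (b(E) = 5/8 + (E*E)/8 = 5/8 + E²/8)
(-146 + b(11))*122 = (-146 + (5/8 + (⅛)*11²))*122 = (-146 + (5/8 + (⅛)*121))*122 = (-146 + (5/8 + 121/8))*122 = (-146 + 63/4)*122 = -521/4*122 = -31781/2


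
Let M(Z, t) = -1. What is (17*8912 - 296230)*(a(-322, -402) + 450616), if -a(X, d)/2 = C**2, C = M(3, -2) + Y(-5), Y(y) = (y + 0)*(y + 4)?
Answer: -65211219984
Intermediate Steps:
Y(y) = y*(4 + y)
C = 4 (C = -1 - 5*(4 - 5) = -1 - 5*(-1) = -1 + 5 = 4)
a(X, d) = -32 (a(X, d) = -2*4**2 = -2*16 = -32)
(17*8912 - 296230)*(a(-322, -402) + 450616) = (17*8912 - 296230)*(-32 + 450616) = (151504 - 296230)*450584 = -144726*450584 = -65211219984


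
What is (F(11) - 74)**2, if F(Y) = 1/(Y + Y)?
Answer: 2647129/484 ≈ 5469.3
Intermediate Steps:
F(Y) = 1/(2*Y)
(F(11) - 74)**2 = ((1/2)/11 - 74)**2 = ((1/2)*(1/11) - 74)**2 = (1/22 - 74)**2 = (-1627/22)**2 = 2647129/484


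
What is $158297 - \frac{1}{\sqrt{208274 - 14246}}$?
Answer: $158297 - \frac{\sqrt{48507}}{97014} \approx 1.583 \cdot 10^{5}$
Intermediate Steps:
$158297 - \frac{1}{\sqrt{208274 - 14246}} = 158297 - \frac{1}{\sqrt{194028}} = 158297 - \frac{1}{2 \sqrt{48507}} = 158297 - \frac{\sqrt{48507}}{97014}$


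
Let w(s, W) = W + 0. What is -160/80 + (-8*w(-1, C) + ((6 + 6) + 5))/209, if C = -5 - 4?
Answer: -329/209 ≈ -1.5742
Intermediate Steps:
C = -9
w(s, W) = W
-160/80 + (-8*w(-1, C) + ((6 + 6) + 5))/209 = -160/80 + (-8*(-9) + ((6 + 6) + 5))/209 = -160*1/80 + (72 + (12 + 5))*(1/209) = -2 + (72 + 17)*(1/209) = -2 + 89*(1/209) = -2 + 89/209 = -329/209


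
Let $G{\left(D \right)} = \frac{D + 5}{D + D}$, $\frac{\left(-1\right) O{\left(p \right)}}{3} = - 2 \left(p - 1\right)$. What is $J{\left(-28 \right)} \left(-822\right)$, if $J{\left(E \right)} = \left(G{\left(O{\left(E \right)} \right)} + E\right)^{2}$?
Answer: $- \frac{12560245625}{20184} \approx -6.2229 \cdot 10^{5}$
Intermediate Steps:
$O{\left(p \right)} = -6 + 6 p$ ($O{\left(p \right)} = - 3 \left(- 2 \left(p - 1\right)\right) = - 3 \left(- 2 \left(-1 + p\right)\right) = - 3 \left(2 - 2 p\right) = -6 + 6 p$)
$G{\left(D \right)} = \frac{5 + D}{2 D}$
$J{\left(E \right)} = \left(E + \frac{-1 + 6 E}{2 \left(-6 + 6 E\right)}\right)^{2}$ ($J{\left(E \right)} = \left(\frac{5 + \left(-6 + 6 E\right)}{2 \left(-6 + 6 E\right)} + E\right)^{2} = \left(\frac{-1 + 6 E}{2 \left(-6 + 6 E\right)} + E\right)^{2} = \left(E + \frac{-1 + 6 E}{2 \left(-6 + 6 E\right)}\right)^{2}$)
$J{\left(-28 \right)} \left(-822\right) = \frac{\left(-1 - -168 + 12 \left(-28\right)^{2}\right)^{2}}{144 \left(-1 - 28\right)^{2}} \left(-822\right) = \frac{\left(-1 + 168 + 12 \cdot 784\right)^{2}}{144 \cdot 841} \left(-822\right) = \frac{1}{144} \cdot \frac{1}{841} \left(-1 + 168 + 9408\right)^{2} \left(-822\right) = \frac{1}{144} \cdot \frac{1}{841} \cdot 9575^{2} \left(-822\right) = \frac{1}{144} \cdot \frac{1}{841} \cdot 91680625 \left(-822\right) = \frac{91680625}{121104} \left(-822\right) = - \frac{12560245625}{20184}$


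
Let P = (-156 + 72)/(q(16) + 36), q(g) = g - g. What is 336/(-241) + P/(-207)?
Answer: -206969/149661 ≈ -1.3829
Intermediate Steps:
q(g) = 0
P = -7/3 (P = (-156 + 72)/(0 + 36) = -84/36 = -84*1/36 = -7/3 ≈ -2.3333)
336/(-241) + P/(-207) = 336/(-241) - 7/3/(-207) = 336*(-1/241) - 7/3*(-1/207) = -336/241 + 7/621 = -206969/149661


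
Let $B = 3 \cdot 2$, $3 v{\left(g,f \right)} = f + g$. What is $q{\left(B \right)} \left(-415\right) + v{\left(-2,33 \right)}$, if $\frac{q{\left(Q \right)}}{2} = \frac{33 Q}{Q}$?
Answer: $- \frac{82139}{3} \approx -27380.0$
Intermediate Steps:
$v{\left(g,f \right)} = \frac{f}{3} + \frac{g}{3}$ ($v{\left(g,f \right)} = \frac{f + g}{3} = \frac{f}{3} + \frac{g}{3}$)
$B = 6$
$q{\left(Q \right)} = 66$ ($q{\left(Q \right)} = 2 \frac{33 Q}{Q} = 2 \cdot 33 = 66$)
$q{\left(B \right)} \left(-415\right) + v{\left(-2,33 \right)} = 66 \left(-415\right) + \left(\frac{1}{3} \cdot 33 + \frac{1}{3} \left(-2\right)\right) = -27390 + \left(11 - \frac{2}{3}\right) = -27390 + \frac{31}{3} = - \frac{82139}{3}$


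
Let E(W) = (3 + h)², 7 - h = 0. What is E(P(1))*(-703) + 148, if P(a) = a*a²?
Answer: -70152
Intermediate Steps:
h = 7 (h = 7 - 1*0 = 7 + 0 = 7)
P(a) = a³
E(W) = 100 (E(W) = (3 + 7)² = 10² = 100)
E(P(1))*(-703) + 148 = 100*(-703) + 148 = -70300 + 148 = -70152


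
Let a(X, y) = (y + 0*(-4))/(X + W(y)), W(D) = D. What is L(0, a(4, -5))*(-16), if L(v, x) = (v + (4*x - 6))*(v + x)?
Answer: -1120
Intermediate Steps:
a(X, y) = y/(X + y) (a(X, y) = (y + 0*(-4))/(X + y) = (y + 0)/(X + y) = y/(X + y))
L(v, x) = (v + x)*(-6 + v + 4*x) (L(v, x) = (v + (-6 + 4*x))*(v + x) = (-6 + v + 4*x)*(v + x) = (v + x)*(-6 + v + 4*x))
L(0, a(4, -5))*(-16) = (0² - 6*0 - (-30)/(4 - 5) + 4*(-5/(4 - 5))² + 5*0*(-5/(4 - 5)))*(-16) = (0 + 0 - (-30)/(-1) + 4*(-5/(-1))² + 5*0*(-5/(-1)))*(-16) = (0 + 0 - (-30)*(-1) + 4*(-5*(-1))² + 5*0*(-5*(-1)))*(-16) = (0 + 0 - 6*5 + 4*5² + 5*0*5)*(-16) = (0 + 0 - 30 + 4*25 + 0)*(-16) = (0 + 0 - 30 + 100 + 0)*(-16) = 70*(-16) = -1120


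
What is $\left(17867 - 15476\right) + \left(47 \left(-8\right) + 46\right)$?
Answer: $2061$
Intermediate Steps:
$\left(17867 - 15476\right) + \left(47 \left(-8\right) + 46\right) = 2391 + \left(-376 + 46\right) = 2391 - 330 = 2061$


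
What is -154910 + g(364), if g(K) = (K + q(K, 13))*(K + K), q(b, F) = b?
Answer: 375074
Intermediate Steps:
g(K) = 4*K² (g(K) = (K + K)*(K + K) = (2*K)*(2*K) = 4*K²)
-154910 + g(364) = -154910 + 4*364² = -154910 + 4*132496 = -154910 + 529984 = 375074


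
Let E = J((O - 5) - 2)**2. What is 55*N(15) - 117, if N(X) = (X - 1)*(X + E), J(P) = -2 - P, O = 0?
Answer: 30683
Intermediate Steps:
E = 25 (E = (-2 - ((0 - 5) - 2))**2 = (-2 - (-5 - 2))**2 = (-2 - 1*(-7))**2 = (-2 + 7)**2 = 5**2 = 25)
N(X) = (-1 + X)*(25 + X) (N(X) = (X - 1)*(X + 25) = (-1 + X)*(25 + X))
55*N(15) - 117 = 55*(-25 + 15**2 + 24*15) - 117 = 55*(-25 + 225 + 360) - 117 = 55*560 - 117 = 30800 - 117 = 30683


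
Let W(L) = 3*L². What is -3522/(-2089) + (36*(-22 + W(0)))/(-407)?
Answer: 280722/77293 ≈ 3.6319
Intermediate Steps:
-3522/(-2089) + (36*(-22 + W(0)))/(-407) = -3522/(-2089) + (36*(-22 + 3*0²))/(-407) = -3522*(-1/2089) + (36*(-22 + 3*0))*(-1/407) = 3522/2089 + (36*(-22 + 0))*(-1/407) = 3522/2089 + (36*(-22))*(-1/407) = 3522/2089 - 792*(-1/407) = 3522/2089 + 72/37 = 280722/77293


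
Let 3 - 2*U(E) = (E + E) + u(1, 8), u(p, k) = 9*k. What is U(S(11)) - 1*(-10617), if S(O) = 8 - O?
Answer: 21171/2 ≈ 10586.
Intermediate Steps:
U(E) = -69/2 - E (U(E) = 3/2 - ((E + E) + 9*8)/2 = 3/2 - (2*E + 72)/2 = 3/2 - (72 + 2*E)/2 = 3/2 + (-36 - E) = -69/2 - E)
U(S(11)) - 1*(-10617) = (-69/2 - (8 - 1*11)) - 1*(-10617) = (-69/2 - (8 - 11)) + 10617 = (-69/2 - 1*(-3)) + 10617 = (-69/2 + 3) + 10617 = -63/2 + 10617 = 21171/2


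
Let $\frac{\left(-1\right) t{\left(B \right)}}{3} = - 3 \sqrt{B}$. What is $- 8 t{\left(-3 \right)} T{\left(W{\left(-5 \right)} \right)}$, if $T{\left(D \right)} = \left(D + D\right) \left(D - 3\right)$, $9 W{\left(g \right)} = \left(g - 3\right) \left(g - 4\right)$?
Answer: $- 5760 i \sqrt{3} \approx - 9976.6 i$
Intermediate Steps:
$W{\left(g \right)} = \frac{\left(-4 + g\right) \left(-3 + g\right)}{9}$ ($W{\left(g \right)} = \frac{\left(g - 3\right) \left(g - 4\right)}{9} = \frac{\left(-3 + g\right) \left(-4 + g\right)}{9} = \frac{\left(-4 + g\right) \left(-3 + g\right)}{9}$)
$t{\left(B \right)} = 9 \sqrt{B}$ ($t{\left(B \right)} = - 3 \left(- 3 \sqrt{B}\right) = 9 \sqrt{B}$)
$T{\left(D \right)} = 2 D \left(-3 + D\right)$
$- 8 t{\left(-3 \right)} T{\left(W{\left(-5 \right)} \right)} = - 8 \cdot 9 \sqrt{-3} \cdot 2 \left(\frac{4}{3} - - \frac{35}{9} + \frac{\left(-5\right)^{2}}{9}\right) \left(-3 + \left(\frac{4}{3} - - \frac{35}{9} + \frac{\left(-5\right)^{2}}{9}\right)\right) = - 8 \cdot 9 i \sqrt{3} \cdot 2 \left(\frac{4}{3} + \frac{35}{9} + \frac{1}{9} \cdot 25\right) \left(-3 + \left(\frac{4}{3} + \frac{35}{9} + \frac{1}{9} \cdot 25\right)\right) = - 8 \cdot 9 i \sqrt{3} \cdot 2 \left(\frac{4}{3} + \frac{35}{9} + \frac{25}{9}\right) \left(-3 + \left(\frac{4}{3} + \frac{35}{9} + \frac{25}{9}\right)\right) = - 72 i \sqrt{3} \cdot 2 \cdot 8 \left(-3 + 8\right) = - 72 i \sqrt{3} \cdot 2 \cdot 8 \cdot 5 = - 72 i \sqrt{3} \cdot 80 = - 5760 i \sqrt{3}$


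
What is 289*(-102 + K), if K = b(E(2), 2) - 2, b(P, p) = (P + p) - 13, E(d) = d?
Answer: -32657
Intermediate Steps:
b(P, p) = -13 + P + p
K = -11 (K = (-13 + 2 + 2) - 2 = -9 - 2 = -11)
289*(-102 + K) = 289*(-102 - 11) = 289*(-113) = -32657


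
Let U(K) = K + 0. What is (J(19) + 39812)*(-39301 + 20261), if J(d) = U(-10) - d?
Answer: -757468320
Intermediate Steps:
U(K) = K
J(d) = -10 - d
(J(19) + 39812)*(-39301 + 20261) = ((-10 - 1*19) + 39812)*(-39301 + 20261) = ((-10 - 19) + 39812)*(-19040) = (-29 + 39812)*(-19040) = 39783*(-19040) = -757468320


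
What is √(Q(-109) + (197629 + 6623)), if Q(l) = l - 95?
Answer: 12*√1417 ≈ 451.72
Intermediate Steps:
Q(l) = -95 + l
√(Q(-109) + (197629 + 6623)) = √((-95 - 109) + (197629 + 6623)) = √(-204 + 204252) = √204048 = 12*√1417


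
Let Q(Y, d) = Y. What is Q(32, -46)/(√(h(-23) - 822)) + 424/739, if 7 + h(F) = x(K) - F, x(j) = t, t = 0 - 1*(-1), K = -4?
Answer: 424/739 - 32*I*√805/805 ≈ 0.57375 - 1.1279*I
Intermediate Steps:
t = 1 (t = 0 + 1 = 1)
x(j) = 1
h(F) = -6 - F (h(F) = -7 + (1 - F) = -6 - F)
Q(32, -46)/(√(h(-23) - 822)) + 424/739 = 32/(√((-6 - 1*(-23)) - 822)) + 424/739 = 32/(√((-6 + 23) - 822)) + 424*(1/739) = 32/(√(17 - 822)) + 424/739 = 32/(√(-805)) + 424/739 = 32/((I*√805)) + 424/739 = 32*(-I*√805/805) + 424/739 = -32*I*√805/805 + 424/739 = 424/739 - 32*I*√805/805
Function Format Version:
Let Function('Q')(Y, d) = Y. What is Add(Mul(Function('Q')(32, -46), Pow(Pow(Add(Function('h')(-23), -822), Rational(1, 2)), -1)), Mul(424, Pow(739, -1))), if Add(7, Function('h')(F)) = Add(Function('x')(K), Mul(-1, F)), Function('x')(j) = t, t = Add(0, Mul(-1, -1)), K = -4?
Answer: Add(Rational(424, 739), Mul(Rational(-32, 805), I, Pow(805, Rational(1, 2)))) ≈ Add(0.57375, Mul(-1.1279, I))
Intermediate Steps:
t = 1 (t = Add(0, 1) = 1)
Function('x')(j) = 1
Function('h')(F) = Add(-6, Mul(-1, F)) (Function('h')(F) = Add(-7, Add(1, Mul(-1, F))) = Add(-6, Mul(-1, F)))
Add(Mul(Function('Q')(32, -46), Pow(Pow(Add(Function('h')(-23), -822), Rational(1, 2)), -1)), Mul(424, Pow(739, -1))) = Add(Mul(32, Pow(Pow(Add(Add(-6, Mul(-1, -23)), -822), Rational(1, 2)), -1)), Mul(424, Pow(739, -1))) = Add(Mul(32, Pow(Pow(Add(Add(-6, 23), -822), Rational(1, 2)), -1)), Mul(424, Rational(1, 739))) = Add(Mul(32, Pow(Pow(Add(17, -822), Rational(1, 2)), -1)), Rational(424, 739)) = Add(Mul(32, Pow(Pow(-805, Rational(1, 2)), -1)), Rational(424, 739)) = Add(Mul(32, Pow(Mul(I, Pow(805, Rational(1, 2))), -1)), Rational(424, 739)) = Add(Mul(32, Mul(Rational(-1, 805), I, Pow(805, Rational(1, 2)))), Rational(424, 739)) = Add(Mul(Rational(-32, 805), I, Pow(805, Rational(1, 2))), Rational(424, 739)) = Add(Rational(424, 739), Mul(Rational(-32, 805), I, Pow(805, Rational(1, 2))))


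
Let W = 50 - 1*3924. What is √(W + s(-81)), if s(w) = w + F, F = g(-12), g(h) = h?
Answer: I*√3967 ≈ 62.984*I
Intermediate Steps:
F = -12
W = -3874 (W = 50 - 3924 = -3874)
s(w) = -12 + w (s(w) = w - 12 = -12 + w)
√(W + s(-81)) = √(-3874 + (-12 - 81)) = √(-3874 - 93) = √(-3967) = I*√3967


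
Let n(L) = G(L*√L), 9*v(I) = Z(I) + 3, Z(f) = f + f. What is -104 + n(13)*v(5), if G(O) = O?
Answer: -104 + 169*√13/9 ≈ -36.296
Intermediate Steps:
Z(f) = 2*f
v(I) = ⅓ + 2*I/9 (v(I) = (2*I + 3)/9 = (3 + 2*I)/9 = ⅓ + 2*I/9)
n(L) = L^(3/2) (n(L) = L*√L = L^(3/2))
-104 + n(13)*v(5) = -104 + 13^(3/2)*(⅓ + (2/9)*5) = -104 + (13*√13)*(⅓ + 10/9) = -104 + (13*√13)*(13/9) = -104 + 169*√13/9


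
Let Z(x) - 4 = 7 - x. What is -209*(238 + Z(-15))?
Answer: -55176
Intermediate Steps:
Z(x) = 11 - x (Z(x) = 4 + (7 - x) = 11 - x)
-209*(238 + Z(-15)) = -209*(238 + (11 - 1*(-15))) = -209*(238 + (11 + 15)) = -209*(238 + 26) = -209*264 = -55176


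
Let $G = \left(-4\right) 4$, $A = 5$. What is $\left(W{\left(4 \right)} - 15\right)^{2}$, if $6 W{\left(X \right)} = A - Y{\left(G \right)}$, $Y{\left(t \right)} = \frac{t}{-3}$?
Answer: $\frac{73441}{324} \approx 226.67$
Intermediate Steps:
$G = -16$
$Y{\left(t \right)} = - \frac{t}{3}$ ($Y{\left(t \right)} = t \left(- \frac{1}{3}\right) = - \frac{t}{3}$)
$W{\left(X \right)} = - \frac{1}{18}$ ($W{\left(X \right)} = \frac{5 - \left(- \frac{1}{3}\right) \left(-16\right)}{6} = \frac{5 - \frac{16}{3}}{6} = \frac{1}{6} \left(- \frac{1}{3}\right) = - \frac{1}{18}$)
$\left(W{\left(4 \right)} - 15\right)^{2} = \left(- \frac{1}{18} - 15\right)^{2} = \left(- \frac{271}{18}\right)^{2} = \frac{73441}{324}$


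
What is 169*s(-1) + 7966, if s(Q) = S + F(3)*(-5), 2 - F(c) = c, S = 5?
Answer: 9656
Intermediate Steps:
F(c) = 2 - c
s(Q) = 10 (s(Q) = 5 + (2 - 1*3)*(-5) = 5 + (2 - 3)*(-5) = 5 - 1*(-5) = 5 + 5 = 10)
169*s(-1) + 7966 = 169*10 + 7966 = 1690 + 7966 = 9656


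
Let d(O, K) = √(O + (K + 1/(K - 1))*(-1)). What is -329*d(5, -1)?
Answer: -329*√26/2 ≈ -838.79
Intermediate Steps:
d(O, K) = √(O - K - 1/(-1 + K)) (d(O, K) = √(O + (K + 1/(-1 + K))*(-1)) = √(O + (-K - 1/(-1 + K))) = √(O - K - 1/(-1 + K)))
-329*d(5, -1) = -329*√(-1/(-1 - 1))*√(1 + (-1 - 1)*(-1 - 1*5)) = -329*√(-1/(-2))*√(1 - 2*(-1 - 5)) = -329*√2*√(1 - 2*(-6))/2 = -329*√26/2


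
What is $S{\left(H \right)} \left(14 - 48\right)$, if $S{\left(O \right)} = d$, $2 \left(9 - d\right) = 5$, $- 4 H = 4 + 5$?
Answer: $-221$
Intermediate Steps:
$H = - \frac{9}{4}$ ($H = - \frac{4 + 5}{4} = \left(- \frac{1}{4}\right) 9 = - \frac{9}{4} \approx -2.25$)
$d = \frac{13}{2}$ ($d = 9 - \frac{5}{2} = \frac{13}{2} \approx 6.5$)
$S{\left(O \right)} = \frac{13}{2}$
$S{\left(H \right)} \left(14 - 48\right) = \frac{13 \left(14 - 48\right)}{2} = \frac{13}{2} \left(-34\right) = -221$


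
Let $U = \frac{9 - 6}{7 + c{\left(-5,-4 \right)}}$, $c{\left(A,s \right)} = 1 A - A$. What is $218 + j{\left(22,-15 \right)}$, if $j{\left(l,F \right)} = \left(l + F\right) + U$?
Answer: $\frac{1578}{7} \approx 225.43$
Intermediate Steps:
$c{\left(A,s \right)} = 0$ ($c{\left(A,s \right)} = A - A = 0$)
$U = \frac{3}{7}$ ($U = \frac{9 - 6}{7 + 0} = \frac{3}{7} \approx 0.42857$)
$j{\left(l,F \right)} = \frac{3}{7} + F + l$ ($j{\left(l,F \right)} = \left(l + F\right) + \frac{3}{7} = \left(F + l\right) + \frac{3}{7} = \frac{3}{7} + F + l$)
$218 + j{\left(22,-15 \right)} = 218 + \left(\frac{3}{7} - 15 + 22\right) = 218 + \frac{52}{7} = \frac{1578}{7}$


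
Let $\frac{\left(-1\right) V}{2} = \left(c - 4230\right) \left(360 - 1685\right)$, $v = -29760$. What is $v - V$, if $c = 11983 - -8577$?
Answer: $-43304260$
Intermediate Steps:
$c = 20560$ ($c = 11983 + 8577 = 20560$)
$V = 43274500$ ($V = - 2 \left(20560 - 4230\right) \left(360 - 1685\right) = - 2 \cdot 16330 \left(-1325\right) = \left(-2\right) \left(-21637250\right) = 43274500$)
$v - V = -29760 - 43274500 = -43304260$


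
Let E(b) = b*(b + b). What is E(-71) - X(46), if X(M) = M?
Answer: 10036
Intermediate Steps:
E(b) = 2*b² (E(b) = b*(2*b) = 2*b²)
E(-71) - X(46) = 2*(-71)² - 1*46 = 2*5041 - 46 = 10082 - 46 = 10036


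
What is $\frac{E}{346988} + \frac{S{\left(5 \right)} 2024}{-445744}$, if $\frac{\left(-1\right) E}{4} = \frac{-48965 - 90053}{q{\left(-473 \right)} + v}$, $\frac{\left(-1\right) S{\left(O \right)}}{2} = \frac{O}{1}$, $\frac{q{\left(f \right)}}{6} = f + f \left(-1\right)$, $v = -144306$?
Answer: $\frac{7915769756884}{174371049210969} \approx 0.045396$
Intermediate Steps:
$q{\left(f \right)} = 0$ ($q{\left(f \right)} = 6 \left(f + f \left(-1\right)\right) = 6 \left(f - f\right) = 6 \cdot 0 = 0$)
$S{\left(O \right)} = - 2 O$ ($S{\left(O \right)} = - 2 \frac{O}{1} = - 2 O 1 = - 2 O$)
$E = - \frac{278036}{72153}$ ($E = - 4 \frac{-48965 - 90053}{0 - 144306} = - 4 \left(- \frac{139018}{-144306}\right) = - 4 \left(\left(-139018\right) \left(- \frac{1}{144306}\right)\right) = \left(-4\right) \frac{69509}{72153} = - \frac{278036}{72153} \approx -3.8534$)
$\frac{E}{346988} + \frac{S{\left(5 \right)} 2024}{-445744} = - \frac{278036}{72153 \cdot 346988} + \frac{\left(-2\right) 5 \cdot 2024}{-445744} = \left(- \frac{278036}{72153}\right) \frac{1}{346988} + \left(-10\right) 2024 \left(- \frac{1}{445744}\right) = - \frac{69509}{6259056291} - - \frac{1265}{27859} = - \frac{69509}{6259056291} + \frac{1265}{27859} = \frac{7915769756884}{174371049210969}$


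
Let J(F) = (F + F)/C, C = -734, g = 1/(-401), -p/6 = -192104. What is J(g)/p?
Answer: 1/169628216208 ≈ 5.8952e-12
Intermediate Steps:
p = 1152624 (p = -6*(-192104) = 1152624)
g = -1/401 ≈ -0.0024938
J(F) = -F/367 (J(F) = (F + F)/(-734) = (2*F)*(-1/734) = -F/367)
J(g)/p = -1/367*(-1/401)/1152624 = (1/147167)*(1/1152624) = 1/169628216208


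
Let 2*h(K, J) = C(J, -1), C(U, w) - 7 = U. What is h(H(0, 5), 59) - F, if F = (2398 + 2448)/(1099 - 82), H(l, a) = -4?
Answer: 28715/1017 ≈ 28.235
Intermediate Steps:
C(U, w) = 7 + U
h(K, J) = 7/2 + J/2 (h(K, J) = (7 + J)/2 = 7/2 + J/2)
F = 4846/1017 ≈ 4.7650
h(H(0, 5), 59) - F = (7/2 + (1/2)*59) - 1*4846/1017 = (7/2 + 59/2) - 4846/1017 = 33 - 4846/1017 = 28715/1017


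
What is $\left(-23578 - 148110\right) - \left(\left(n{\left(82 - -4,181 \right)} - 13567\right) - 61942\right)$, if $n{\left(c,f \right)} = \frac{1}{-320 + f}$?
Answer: $- \frac{13368880}{139} \approx -96179.0$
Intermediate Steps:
$\left(-23578 - 148110\right) - \left(\left(n{\left(82 - -4,181 \right)} - 13567\right) - 61942\right) = \left(-23578 - 148110\right) - \left(\left(\frac{1}{-320 + 181} - 13567\right) - 61942\right) = -171688 - \left(\left(\frac{1}{-139} - 13567\right) - 61942\right) = -171688 - \left(\left(- \frac{1}{139} - 13567\right) - 61942\right) = -171688 - \left(- \frac{1885814}{139} - 61942\right) = -171688 - - \frac{10495752}{139} = -171688 + \frac{10495752}{139} = - \frac{13368880}{139}$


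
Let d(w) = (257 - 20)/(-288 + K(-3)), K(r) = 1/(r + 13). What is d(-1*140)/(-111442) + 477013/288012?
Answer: 76523128807087/46203103641108 ≈ 1.6562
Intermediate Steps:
K(r) = 1/(13 + r)
d(w) = -2370/2879 (d(w) = (257 - 20)/(-288 + 1/(13 - 3)) = 237/(-288 + 1/10) = 237/(-288 + ⅒) = 237/(-2879/10) = 237*(-10/2879) = -2370/2879)
d(-1*140)/(-111442) + 477013/288012 = -2370/2879/(-111442) + 477013/288012 = -2370/2879*(-1/111442) + 477013*(1/288012) = 1185/160420759 + 477013/288012 = 76523128807087/46203103641108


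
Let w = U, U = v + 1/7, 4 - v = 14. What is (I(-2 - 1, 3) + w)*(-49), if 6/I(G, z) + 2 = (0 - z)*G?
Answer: 441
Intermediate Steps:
v = -10 (v = 4 - 1*14 = 4 - 14 = -10)
I(G, z) = 6/(-2 - G*z) (I(G, z) = 6/(-2 + (0 - z)*G) = 6/(-2 + (-z)*G) = 6/(-2 - G*z))
U = -69/7 (U = -10 + 1/7 = -10 + ⅐ = -69/7 ≈ -9.8571)
w = -69/7 ≈ -9.8571
(I(-2 - 1, 3) + w)*(-49) = (-6/(2 + (-2 - 1)*3) - 69/7)*(-49) = (-6/(2 - 3*3) - 69/7)*(-49) = (-6/(2 - 9) - 69/7)*(-49) = (-6/(-7) - 69/7)*(-49) = (-6*(-⅐) - 69/7)*(-49) = (6/7 - 69/7)*(-49) = -9*(-49) = 441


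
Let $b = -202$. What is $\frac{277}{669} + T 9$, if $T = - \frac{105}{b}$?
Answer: $\frac{688159}{135138} \approx 5.0923$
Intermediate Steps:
$T = \frac{105}{202}$ ($T = - \frac{105}{-202} = \left(-105\right) \left(- \frac{1}{202}\right) = \frac{105}{202} \approx 0.5198$)
$\frac{277}{669} + T 9 = \frac{277}{669} + \frac{105}{202} \cdot 9 = 277 \cdot \frac{1}{669} + \frac{945}{202} = \frac{277}{669} + \frac{945}{202} = \frac{688159}{135138}$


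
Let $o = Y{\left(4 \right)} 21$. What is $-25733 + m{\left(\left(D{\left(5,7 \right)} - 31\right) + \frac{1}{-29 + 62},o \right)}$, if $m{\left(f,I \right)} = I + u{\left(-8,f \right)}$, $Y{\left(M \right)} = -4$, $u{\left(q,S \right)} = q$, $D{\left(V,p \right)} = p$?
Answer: $-25825$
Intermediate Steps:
$o = -84$ ($o = \left(-4\right) 21 = -84$)
$m{\left(f,I \right)} = -8 + I$ ($m{\left(f,I \right)} = I - 8 = -8 + I$)
$-25733 + m{\left(\left(D{\left(5,7 \right)} - 31\right) + \frac{1}{-29 + 62},o \right)} = -25733 - 92 = -25825$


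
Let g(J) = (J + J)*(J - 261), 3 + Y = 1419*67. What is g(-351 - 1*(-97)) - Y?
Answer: 166550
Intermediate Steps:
Y = 95070 (Y = -3 + 1419*67 = -3 + 95073 = 95070)
g(J) = 2*J*(-261 + J) (g(J) = (2*J)*(-261 + J) = 2*J*(-261 + J))
g(-351 - 1*(-97)) - Y = 2*(-351 - 1*(-97))*(-261 + (-351 - 1*(-97))) - 1*95070 = 2*(-351 + 97)*(-261 + (-351 + 97)) - 95070 = 2*(-254)*(-261 - 254) - 95070 = 2*(-254)*(-515) - 95070 = 261620 - 95070 = 166550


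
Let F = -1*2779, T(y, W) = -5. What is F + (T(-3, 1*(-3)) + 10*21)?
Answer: -2574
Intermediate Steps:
F = -2779
F + (T(-3, 1*(-3)) + 10*21) = -2779 + (-5 + 10*21) = -2779 + (-5 + 210) = -2779 + 205 = -2574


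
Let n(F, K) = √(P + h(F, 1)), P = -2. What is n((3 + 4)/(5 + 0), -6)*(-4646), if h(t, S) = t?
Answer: -4646*I*√15/5 ≈ -3598.8*I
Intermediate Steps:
n(F, K) = √(-2 + F)
n((3 + 4)/(5 + 0), -6)*(-4646) = √(-2 + (3 + 4)/(5 + 0))*(-4646) = √(-2 + 7/5)*(-4646) = √(-⅗)*(-4646) = (I*√15/5)*(-4646) = -4646*I*√15/5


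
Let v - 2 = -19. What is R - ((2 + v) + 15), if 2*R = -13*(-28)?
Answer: 182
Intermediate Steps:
v = -17 (v = 2 - 19 = -17)
R = 182 (R = (-13*(-28))/2 = (½)*364 = 182)
R - ((2 + v) + 15) = 182 - ((2 - 17) + 15) = 182 - (-15 + 15) = 182 - 1*0 = 182 + 0 = 182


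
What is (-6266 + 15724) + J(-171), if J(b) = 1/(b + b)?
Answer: 3234635/342 ≈ 9458.0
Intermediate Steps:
J(b) = 1/(2*b)
(-6266 + 15724) + J(-171) = (-6266 + 15724) + (1/2)/(-171) = 9458 + (1/2)*(-1/171) = 9458 - 1/342 = 3234635/342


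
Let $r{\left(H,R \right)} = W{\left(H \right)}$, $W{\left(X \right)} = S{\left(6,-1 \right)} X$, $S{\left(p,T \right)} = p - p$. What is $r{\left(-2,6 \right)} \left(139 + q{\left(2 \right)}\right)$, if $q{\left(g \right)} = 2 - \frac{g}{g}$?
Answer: $0$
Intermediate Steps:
$S{\left(p,T \right)} = 0$
$W{\left(X \right)} = 0$ ($W{\left(X \right)} = 0 X = 0$)
$q{\left(g \right)} = 1$ ($q{\left(g \right)} = 2 - 1 = 1$)
$r{\left(H,R \right)} = 0$
$r{\left(-2,6 \right)} \left(139 + q{\left(2 \right)}\right) = 0 \left(139 + 1\right) = 0 \cdot 140 = 0$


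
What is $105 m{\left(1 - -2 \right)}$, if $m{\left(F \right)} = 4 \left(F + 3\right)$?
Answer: $2520$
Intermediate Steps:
$m{\left(F \right)} = 12 + 4 F$ ($m{\left(F \right)} = 4 \left(3 + F\right) = 12 + 4 F$)
$105 m{\left(1 - -2 \right)} = 105 \left(12 + 4 \left(1 - -2\right)\right) = 105 \left(12 + 4 \left(1 + 2\right)\right) = 105 \left(12 + 4 \cdot 3\right) = 105 \left(12 + 12\right) = 105 \cdot 24 = 2520$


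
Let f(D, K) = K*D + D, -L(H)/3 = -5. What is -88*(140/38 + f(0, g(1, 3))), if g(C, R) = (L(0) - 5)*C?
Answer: -6160/19 ≈ -324.21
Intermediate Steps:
L(H) = 15 (L(H) = -3*(-5) = 15)
g(C, R) = 10*C (g(C, R) = (15 - 5)*C = 10*C)
f(D, K) = D + D*K (f(D, K) = D*K + D = D + D*K)
-88*(140/38 + f(0, g(1, 3))) = -88*(140/38 + 0*(1 + 10*1)) = -88*(140*(1/38) + 0*(1 + 10)) = -88*(70/19 + 0*11) = -88*(70/19 + 0) = -88*70/19 = -6160/19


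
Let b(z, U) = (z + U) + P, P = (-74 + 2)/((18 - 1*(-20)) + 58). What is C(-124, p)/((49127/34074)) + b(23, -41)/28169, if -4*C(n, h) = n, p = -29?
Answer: 119015298219/5535433852 ≈ 21.501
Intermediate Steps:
C(n, h) = -n/4
P = -3/4 (P = -72/((18 + 20) + 58) = -72/(38 + 58) = -72/96 = -72*1/96 = -3/4 ≈ -0.75000)
b(z, U) = -3/4 + U + z (b(z, U) = (z + U) - 3/4 = (U + z) - 3/4 = -3/4 + U + z)
C(-124, p)/((49127/34074)) + b(23, -41)/28169 = (-1/4*(-124))/((49127/34074)) + (-3/4 - 41 + 23)/28169 = 31/((49127*(1/34074))) - 75/4*1/28169 = 31/(49127/34074) - 75/112676 = 31*(34074/49127) - 75/112676 = 1056294/49127 - 75/112676 = 119015298219/5535433852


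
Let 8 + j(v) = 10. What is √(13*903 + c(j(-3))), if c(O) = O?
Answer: √11741 ≈ 108.36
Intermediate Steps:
j(v) = 2 (j(v) = -8 + 10 = 2)
√(13*903 + c(j(-3))) = √(13*903 + 2) = √(11739 + 2) = √11741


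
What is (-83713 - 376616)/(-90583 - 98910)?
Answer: 460329/189493 ≈ 2.4293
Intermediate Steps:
(-83713 - 376616)/(-90583 - 98910) = -460329/(-189493) = -460329*(-1/189493) = 460329/189493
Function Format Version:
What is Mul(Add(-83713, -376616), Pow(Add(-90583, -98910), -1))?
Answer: Rational(460329, 189493) ≈ 2.4293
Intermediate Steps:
Mul(Add(-83713, -376616), Pow(Add(-90583, -98910), -1)) = Mul(-460329, Pow(-189493, -1)) = Mul(-460329, Rational(-1, 189493)) = Rational(460329, 189493)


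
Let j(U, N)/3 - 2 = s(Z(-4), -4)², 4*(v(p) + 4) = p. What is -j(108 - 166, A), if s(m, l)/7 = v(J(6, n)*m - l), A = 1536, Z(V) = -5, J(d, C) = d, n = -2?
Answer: -64851/4 ≈ -16213.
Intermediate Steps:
v(p) = -4 + p/4
s(m, l) = -28 - 7*l/4 + 21*m/2 (s(m, l) = 7*(-4 + (6*m - l)/4) = 7*(-4 + (-l + 6*m)/4) = 7*(-4 + (-l/4 + 3*m/2)) = 7*(-4 - l/4 + 3*m/2) = -28 - 7*l/4 + 21*m/2)
j(U, N) = 64851/4 (j(U, N) = 6 + 3*(-28 - 7/4*(-4) + (21/2)*(-5))² = 6 + 3*(-28 + 7 - 105/2)² = 6 + 3*(-147/2)² = 6 + 3*(21609/4) = 6 + 64827/4 = 64851/4)
-j(108 - 166, A) = -1*64851/4 = -64851/4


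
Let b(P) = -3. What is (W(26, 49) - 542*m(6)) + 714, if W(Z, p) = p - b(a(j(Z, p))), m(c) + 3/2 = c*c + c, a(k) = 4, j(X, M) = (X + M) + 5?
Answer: -21185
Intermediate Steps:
j(X, M) = 5 + M + X (j(X, M) = (M + X) + 5 = 5 + M + X)
m(c) = -3/2 + c + c**2 (m(c) = -3/2 + (c*c + c) = -3/2 + (c**2 + c) = -3/2 + (c + c**2) = -3/2 + c + c**2)
W(Z, p) = 3 + p (W(Z, p) = p - 1*(-3) = p + 3 = 3 + p)
(W(26, 49) - 542*m(6)) + 714 = ((3 + 49) - 542*(-3/2 + 6 + 6**2)) + 714 = (52 - 542*(-3/2 + 6 + 36)) + 714 = (52 - 542*81/2) + 714 = (52 - 21951) + 714 = -21899 + 714 = -21185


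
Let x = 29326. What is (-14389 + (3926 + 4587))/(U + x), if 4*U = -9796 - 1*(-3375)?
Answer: -23504/110883 ≈ -0.21197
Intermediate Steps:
U = -6421/4 (U = (-9796 - 1*(-3375))/4 = (-9796 + 3375)/4 = (¼)*(-6421) = -6421/4 ≈ -1605.3)
(-14389 + (3926 + 4587))/(U + x) = (-14389 + (3926 + 4587))/(-6421/4 + 29326) = (-14389 + 8513)/(110883/4) = -5876*4/110883 = -23504/110883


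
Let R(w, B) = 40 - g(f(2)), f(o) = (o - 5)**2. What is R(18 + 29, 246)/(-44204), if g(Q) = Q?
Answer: -31/44204 ≈ -0.00070129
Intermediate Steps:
f(o) = (-5 + o)**2
R(w, B) = 31 (R(w, B) = 40 - (-5 + 2)**2 = 40 - 1*(-3)**2 = 40 - 1*9 = 40 - 9 = 31)
R(18 + 29, 246)/(-44204) = 31/(-44204) = 31*(-1/44204) = -31/44204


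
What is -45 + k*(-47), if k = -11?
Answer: 472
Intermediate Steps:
-45 + k*(-47) = -45 - 11*(-47) = -45 + 517 = 472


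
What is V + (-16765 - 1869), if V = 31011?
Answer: 12377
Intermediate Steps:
V + (-16765 - 1869) = 31011 + (-16765 - 1869) = 31011 - 18634 = 12377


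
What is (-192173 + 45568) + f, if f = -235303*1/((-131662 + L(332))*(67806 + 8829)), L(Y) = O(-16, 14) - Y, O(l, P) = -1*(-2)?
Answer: -1482939910271297/10115206920 ≈ -1.4661e+5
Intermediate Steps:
O(l, P) = 2
L(Y) = 2 - Y
f = 235303/10115206920 (f = -235303*1/((-131662 + (2 - 1*332))*(67806 + 8829)) = -235303*1/(76635*(-131662 + (2 - 332))) = -235303*1/(76635*(-131662 - 330)) = -235303/(76635*(-131992)) = -235303/(-10115206920) = -235303*(-1/10115206920) = 235303/10115206920 ≈ 2.3262e-5)
(-192173 + 45568) + f = (-192173 + 45568) + 235303/10115206920 = -146605 + 235303/10115206920 = -1482939910271297/10115206920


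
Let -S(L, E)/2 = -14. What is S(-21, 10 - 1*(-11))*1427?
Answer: 39956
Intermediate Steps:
S(L, E) = 28 (S(L, E) = -2*(-14) = 28)
S(-21, 10 - 1*(-11))*1427 = 28*1427 = 39956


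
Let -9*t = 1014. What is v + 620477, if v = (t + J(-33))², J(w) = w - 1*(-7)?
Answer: 5757349/9 ≈ 6.3971e+5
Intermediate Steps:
t = -338/3 (t = -⅑*1014 = -338/3 ≈ -112.67)
J(w) = 7 + w (J(w) = w + 7 = 7 + w)
v = 173056/9 (v = (-338/3 + (7 - 33))² = (-338/3 - 26)² = (-416/3)² = 173056/9 ≈ 19228.)
v + 620477 = 173056/9 + 620477 = 5757349/9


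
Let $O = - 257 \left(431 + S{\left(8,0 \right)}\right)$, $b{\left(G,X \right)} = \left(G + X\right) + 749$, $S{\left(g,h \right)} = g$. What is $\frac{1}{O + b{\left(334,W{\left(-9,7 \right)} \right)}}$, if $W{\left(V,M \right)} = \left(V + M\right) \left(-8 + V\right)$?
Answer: $- \frac{1}{111706} \approx -8.9521 \cdot 10^{-6}$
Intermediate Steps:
$W{\left(V,M \right)} = \left(-8 + V\right) \left(M + V\right)$ ($W{\left(V,M \right)} = \left(M + V\right) \left(-8 + V\right) = \left(-8 + V\right) \left(M + V\right)$)
$b{\left(G,X \right)} = 749 + G + X$
$O = -112823$ ($O = - 257 \left(431 + 8\right) = \left(-257\right) 439 = -112823$)
$\frac{1}{O + b{\left(334,W{\left(-9,7 \right)} \right)}} = \frac{1}{-112823 + \left(749 + 334 + \left(\left(-9\right)^{2} - 56 - -72 + 7 \left(-9\right)\right)\right)} = \frac{1}{-112823 + \left(749 + 334 + \left(81 - 56 + 72 - 63\right)\right)} = \frac{1}{-112823 + \left(749 + 334 + 34\right)} = \frac{1}{-112823 + 1117} = \frac{1}{-111706} = - \frac{1}{111706}$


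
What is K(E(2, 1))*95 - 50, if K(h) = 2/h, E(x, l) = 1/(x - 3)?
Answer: -240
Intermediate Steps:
E(x, l) = 1/(-3 + x)
K(E(2, 1))*95 - 50 = (2/(1/(-3 + 2)))*95 - 50 = (2/(1/(-1)))*95 - 50 = (2/(-1))*95 - 50 = (2*(-1))*95 - 50 = -2*95 - 50 = -190 - 50 = -240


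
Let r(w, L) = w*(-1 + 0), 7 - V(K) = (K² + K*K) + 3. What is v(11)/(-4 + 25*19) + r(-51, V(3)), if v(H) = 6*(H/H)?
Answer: 8009/157 ≈ 51.013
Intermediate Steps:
V(K) = 4 - 2*K² (V(K) = 7 - ((K² + K*K) + 3) = 7 - ((K² + K²) + 3) = 7 - (2*K² + 3) = 7 - (3 + 2*K²) = 7 + (-3 - 2*K²) = 4 - 2*K²)
r(w, L) = -w (r(w, L) = w*(-1) = -w)
v(H) = 6 (v(H) = 6*1 = 6)
v(11)/(-4 + 25*19) + r(-51, V(3)) = 6/(-4 + 25*19) - 1*(-51) = 6/(-4 + 475) + 51 = 6/471 + 51 = 6*(1/471) + 51 = 2/157 + 51 = 8009/157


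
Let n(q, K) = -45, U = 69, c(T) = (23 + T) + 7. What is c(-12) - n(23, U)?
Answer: 63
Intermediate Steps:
c(T) = 30 + T
c(-12) - n(23, U) = (30 - 12) - 1*(-45) = 18 + 45 = 63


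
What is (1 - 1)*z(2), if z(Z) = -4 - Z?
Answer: 0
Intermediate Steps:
(1 - 1)*z(2) = (1 - 1)*(-4 - 1*2) = 0*(-4 - 2) = 0*(-6) = 0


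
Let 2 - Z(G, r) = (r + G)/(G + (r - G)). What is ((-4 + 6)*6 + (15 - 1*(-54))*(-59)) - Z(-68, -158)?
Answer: -320706/79 ≈ -4059.6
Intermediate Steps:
Z(G, r) = 2 - (G + r)/r (Z(G, r) = 2 - (r + G)/(G + (r - G)) = 2 - (G + r)/r)
((-4 + 6)*6 + (15 - 1*(-54))*(-59)) - Z(-68, -158) = ((-4 + 6)*6 + (15 - 1*(-54))*(-59)) - (-158 - 1*(-68))/(-158) = (2*6 + (15 + 54)*(-59)) - (-1)*(-158 + 68)/158 = (12 + 69*(-59)) - (-1)*(-90)/158 = (12 - 4071) - 1*45/79 = -4059 - 45/79 = -320706/79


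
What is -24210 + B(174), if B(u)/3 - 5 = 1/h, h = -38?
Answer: -919413/38 ≈ -24195.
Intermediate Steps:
B(u) = 567/38 (B(u) = 15 + 3/(-38) = 15 + 3*(-1/38) = 15 - 3/38 = 567/38)
-24210 + B(174) = -24210 + 567/38 = -919413/38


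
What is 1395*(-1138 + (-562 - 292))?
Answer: -2778840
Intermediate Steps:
1395*(-1138 + (-562 - 292)) = 1395*(-1138 - 854) = 1395*(-1992) = -2778840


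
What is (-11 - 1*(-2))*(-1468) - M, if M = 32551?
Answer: -19339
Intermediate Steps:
(-11 - 1*(-2))*(-1468) - M = (-11 - 1*(-2))*(-1468) - 1*32551 = (-11 + 2)*(-1468) - 32551 = -9*(-1468) - 32551 = 13212 - 32551 = -19339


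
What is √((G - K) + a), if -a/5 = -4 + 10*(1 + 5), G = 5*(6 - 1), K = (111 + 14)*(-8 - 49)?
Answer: √6870 ≈ 82.885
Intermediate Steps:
K = -7125 (K = 125*(-57) = -7125)
G = 25 (G = 5*5 = 25)
a = -280 (a = -5*(-4 + 10*(1 + 5)) = -5*(-4 + 10*6) = -5*(-4 + 60) = -5*56 = -280)
√((G - K) + a) = √((25 - 1*(-7125)) - 280) = √((25 + 7125) - 280) = √(7150 - 280) = √6870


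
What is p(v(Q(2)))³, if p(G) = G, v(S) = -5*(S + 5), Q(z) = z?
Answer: -42875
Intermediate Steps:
v(S) = -25 - 5*S (v(S) = -5*(5 + S) = -25 - 5*S)
p(v(Q(2)))³ = (-25 - 5*2)³ = (-25 - 10)³ = (-35)³ = -42875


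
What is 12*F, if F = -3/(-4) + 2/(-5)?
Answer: 21/5 ≈ 4.2000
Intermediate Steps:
F = 7/20 (F = -3*(-¼) + 2*(-⅕) = ¾ - ⅖ = 7/20 ≈ 0.35000)
12*F = 12*(7/20) = 21/5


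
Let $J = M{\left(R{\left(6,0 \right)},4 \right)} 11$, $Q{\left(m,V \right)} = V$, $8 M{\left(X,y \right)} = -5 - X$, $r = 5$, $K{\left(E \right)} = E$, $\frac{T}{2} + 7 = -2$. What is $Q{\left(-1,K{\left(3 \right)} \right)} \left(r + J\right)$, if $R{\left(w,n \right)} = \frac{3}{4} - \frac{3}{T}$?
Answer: $- \frac{301}{32} \approx -9.4063$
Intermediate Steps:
$T = -18$ ($T = -14 + 2 \left(-2\right) = -14 - 4 = -18$)
$R{\left(w,n \right)} = \frac{11}{12}$ ($R{\left(w,n \right)} = \frac{3}{4} - \frac{3}{-18} = 3 \cdot \frac{1}{4} - - \frac{1}{6} = \frac{3}{4} + \frac{1}{6} = \frac{11}{12}$)
$M{\left(X,y \right)} = - \frac{5}{8} - \frac{X}{8}$ ($M{\left(X,y \right)} = \frac{-5 - X}{8} = - \frac{5}{8} - \frac{X}{8}$)
$J = - \frac{781}{96}$ ($J = \left(- \frac{5}{8} - \frac{11}{96}\right) 11 = \left(- \frac{71}{96}\right) 11 = - \frac{781}{96} \approx -8.1354$)
$Q{\left(-1,K{\left(3 \right)} \right)} \left(r + J\right) = 3 \left(5 - \frac{781}{96}\right) = 3 \left(- \frac{301}{96}\right) = - \frac{301}{32}$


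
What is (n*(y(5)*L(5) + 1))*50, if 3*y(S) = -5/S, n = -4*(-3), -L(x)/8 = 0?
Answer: 600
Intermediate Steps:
L(x) = 0 (L(x) = -8*0 = 0)
n = 12
y(S) = -5/(3*S) (y(S) = (-5/S)/3 = -5/(3*S))
(n*(y(5)*L(5) + 1))*50 = (12*(-5/3/5*0 + 1))*50 = (12*(-5/3*⅕*0 + 1))*50 = (12*(-⅓*0 + 1))*50 = (12*(0 + 1))*50 = (12*1)*50 = 12*50 = 600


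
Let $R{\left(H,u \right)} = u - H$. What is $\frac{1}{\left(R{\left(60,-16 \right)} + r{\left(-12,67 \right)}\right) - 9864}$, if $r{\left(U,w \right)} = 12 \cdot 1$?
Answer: $- \frac{1}{9928} \approx -0.00010073$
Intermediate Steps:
$r{\left(U,w \right)} = 12$
$\frac{1}{\left(R{\left(60,-16 \right)} + r{\left(-12,67 \right)}\right) - 9864} = \frac{1}{\left(\left(-16 - 60\right) + 12\right) - 9864} = \frac{1}{\left(-76 + 12\right) - 9864} = \frac{1}{-64 - 9864} = \frac{1}{-9928} = - \frac{1}{9928}$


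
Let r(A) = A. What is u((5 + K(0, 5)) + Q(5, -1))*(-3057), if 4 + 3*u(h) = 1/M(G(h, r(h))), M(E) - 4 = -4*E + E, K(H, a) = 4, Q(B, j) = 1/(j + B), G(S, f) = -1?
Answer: 27513/7 ≈ 3930.4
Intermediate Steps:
Q(B, j) = 1/(B + j)
M(E) = 4 - 3*E (M(E) = 4 + (-4*E + E) = 4 - 3*E)
u(h) = -9/7 (u(h) = -4/3 + 1/(3*(4 - 3*(-1))) = -4/3 + 1/(3*(4 + 3)) = -4/3 + (⅓)/7 = -4/3 + (⅓)*(⅐) = -4/3 + 1/21 = -9/7)
u((5 + K(0, 5)) + Q(5, -1))*(-3057) = -9/7*(-3057) = 27513/7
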